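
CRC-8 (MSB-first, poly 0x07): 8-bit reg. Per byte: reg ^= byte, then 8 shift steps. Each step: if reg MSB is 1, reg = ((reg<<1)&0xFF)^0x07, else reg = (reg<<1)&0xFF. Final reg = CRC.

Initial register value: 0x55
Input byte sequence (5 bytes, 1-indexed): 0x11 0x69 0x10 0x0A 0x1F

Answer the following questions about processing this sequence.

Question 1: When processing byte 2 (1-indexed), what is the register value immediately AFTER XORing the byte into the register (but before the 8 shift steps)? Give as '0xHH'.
Answer: 0xB2

Derivation:
Register before byte 2: 0xDB
Byte 2: 0x69
0xDB XOR 0x69 = 0xB2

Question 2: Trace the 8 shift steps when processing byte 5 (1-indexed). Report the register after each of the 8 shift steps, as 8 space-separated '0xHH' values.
After byte 1 (0x11): reg=0xDB
After byte 2 (0x69): reg=0x17
After byte 3 (0x10): reg=0x15
After byte 4 (0x0A): reg=0x5D
Register before byte 5: 0x5D
After XOR with byte 0x1F: 0x42

Answer: 0x84 0x0F 0x1E 0x3C 0x78 0xF0 0xE7 0xC9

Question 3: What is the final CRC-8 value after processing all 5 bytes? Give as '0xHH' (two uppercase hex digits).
Answer: 0xC9

Derivation:
After byte 1 (0x11): reg=0xDB
After byte 2 (0x69): reg=0x17
After byte 3 (0x10): reg=0x15
After byte 4 (0x0A): reg=0x5D
After byte 5 (0x1F): reg=0xC9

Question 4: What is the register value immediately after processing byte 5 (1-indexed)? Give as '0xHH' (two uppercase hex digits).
Answer: 0xC9

Derivation:
After byte 1 (0x11): reg=0xDB
After byte 2 (0x69): reg=0x17
After byte 3 (0x10): reg=0x15
After byte 4 (0x0A): reg=0x5D
After byte 5 (0x1F): reg=0xC9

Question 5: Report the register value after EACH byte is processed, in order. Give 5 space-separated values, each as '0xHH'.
0xDB 0x17 0x15 0x5D 0xC9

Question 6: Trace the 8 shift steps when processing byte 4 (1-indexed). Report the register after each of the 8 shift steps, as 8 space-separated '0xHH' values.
Answer: 0x3E 0x7C 0xF8 0xF7 0xE9 0xD5 0xAD 0x5D

Derivation:
After byte 1 (0x11): reg=0xDB
After byte 2 (0x69): reg=0x17
After byte 3 (0x10): reg=0x15
Register before byte 4: 0x15
After XOR with byte 0x0A: 0x1F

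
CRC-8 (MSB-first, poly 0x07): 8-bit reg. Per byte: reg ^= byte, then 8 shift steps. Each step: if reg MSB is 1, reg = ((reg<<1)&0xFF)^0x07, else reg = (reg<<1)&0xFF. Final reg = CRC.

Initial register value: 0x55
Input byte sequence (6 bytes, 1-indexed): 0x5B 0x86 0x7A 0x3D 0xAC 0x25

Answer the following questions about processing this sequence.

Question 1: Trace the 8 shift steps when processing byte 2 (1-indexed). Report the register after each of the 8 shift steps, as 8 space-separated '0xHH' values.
Answer: 0x5F 0xBE 0x7B 0xF6 0xEB 0xD1 0xA5 0x4D

Derivation:
After byte 1 (0x5B): reg=0x2A
Register before byte 2: 0x2A
After XOR with byte 0x86: 0xAC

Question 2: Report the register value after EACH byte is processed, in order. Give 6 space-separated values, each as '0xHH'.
0x2A 0x4D 0x85 0x21 0xAA 0xA4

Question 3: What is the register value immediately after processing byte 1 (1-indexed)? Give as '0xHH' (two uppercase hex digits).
Answer: 0x2A

Derivation:
After byte 1 (0x5B): reg=0x2A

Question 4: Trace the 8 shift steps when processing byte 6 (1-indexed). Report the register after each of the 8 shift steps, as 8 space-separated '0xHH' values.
Answer: 0x19 0x32 0x64 0xC8 0x97 0x29 0x52 0xA4

Derivation:
After byte 1 (0x5B): reg=0x2A
After byte 2 (0x86): reg=0x4D
After byte 3 (0x7A): reg=0x85
After byte 4 (0x3D): reg=0x21
After byte 5 (0xAC): reg=0xAA
Register before byte 6: 0xAA
After XOR with byte 0x25: 0x8F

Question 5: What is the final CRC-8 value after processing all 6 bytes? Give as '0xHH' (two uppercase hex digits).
Answer: 0xA4

Derivation:
After byte 1 (0x5B): reg=0x2A
After byte 2 (0x86): reg=0x4D
After byte 3 (0x7A): reg=0x85
After byte 4 (0x3D): reg=0x21
After byte 5 (0xAC): reg=0xAA
After byte 6 (0x25): reg=0xA4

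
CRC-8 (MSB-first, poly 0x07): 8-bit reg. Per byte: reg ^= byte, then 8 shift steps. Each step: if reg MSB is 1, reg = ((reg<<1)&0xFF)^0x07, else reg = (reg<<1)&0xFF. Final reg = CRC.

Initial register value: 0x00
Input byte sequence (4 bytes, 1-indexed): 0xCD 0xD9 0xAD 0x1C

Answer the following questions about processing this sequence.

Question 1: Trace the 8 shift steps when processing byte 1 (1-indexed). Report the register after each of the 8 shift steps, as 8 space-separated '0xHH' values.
Register before byte 1: 0x00
After XOR with byte 0xCD: 0xCD

Answer: 0x9D 0x3D 0x7A 0xF4 0xEF 0xD9 0xB5 0x6D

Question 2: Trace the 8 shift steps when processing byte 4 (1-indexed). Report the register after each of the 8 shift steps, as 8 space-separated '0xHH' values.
Answer: 0x9A 0x33 0x66 0xCC 0x9F 0x39 0x72 0xE4

Derivation:
After byte 1 (0xCD): reg=0x6D
After byte 2 (0xD9): reg=0x05
After byte 3 (0xAD): reg=0x51
Register before byte 4: 0x51
After XOR with byte 0x1C: 0x4D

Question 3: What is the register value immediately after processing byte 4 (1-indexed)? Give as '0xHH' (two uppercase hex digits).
Answer: 0xE4

Derivation:
After byte 1 (0xCD): reg=0x6D
After byte 2 (0xD9): reg=0x05
After byte 3 (0xAD): reg=0x51
After byte 4 (0x1C): reg=0xE4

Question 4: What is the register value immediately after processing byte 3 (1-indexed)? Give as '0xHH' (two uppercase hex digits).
After byte 1 (0xCD): reg=0x6D
After byte 2 (0xD9): reg=0x05
After byte 3 (0xAD): reg=0x51

Answer: 0x51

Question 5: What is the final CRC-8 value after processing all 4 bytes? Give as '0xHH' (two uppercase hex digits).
Answer: 0xE4

Derivation:
After byte 1 (0xCD): reg=0x6D
After byte 2 (0xD9): reg=0x05
After byte 3 (0xAD): reg=0x51
After byte 4 (0x1C): reg=0xE4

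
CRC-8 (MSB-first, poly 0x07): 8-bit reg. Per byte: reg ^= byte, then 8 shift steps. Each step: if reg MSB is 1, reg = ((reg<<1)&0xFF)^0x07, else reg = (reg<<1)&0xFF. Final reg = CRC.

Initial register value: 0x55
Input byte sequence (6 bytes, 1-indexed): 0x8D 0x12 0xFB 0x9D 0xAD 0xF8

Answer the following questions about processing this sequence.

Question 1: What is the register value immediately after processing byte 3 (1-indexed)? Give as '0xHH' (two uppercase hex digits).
After byte 1 (0x8D): reg=0x06
After byte 2 (0x12): reg=0x6C
After byte 3 (0xFB): reg=0xEC

Answer: 0xEC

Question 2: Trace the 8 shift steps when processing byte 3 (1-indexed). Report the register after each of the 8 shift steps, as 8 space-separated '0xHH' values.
Answer: 0x29 0x52 0xA4 0x4F 0x9E 0x3B 0x76 0xEC

Derivation:
After byte 1 (0x8D): reg=0x06
After byte 2 (0x12): reg=0x6C
Register before byte 3: 0x6C
After XOR with byte 0xFB: 0x97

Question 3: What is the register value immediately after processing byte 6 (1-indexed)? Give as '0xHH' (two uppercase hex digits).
After byte 1 (0x8D): reg=0x06
After byte 2 (0x12): reg=0x6C
After byte 3 (0xFB): reg=0xEC
After byte 4 (0x9D): reg=0x50
After byte 5 (0xAD): reg=0xFD
After byte 6 (0xF8): reg=0x1B

Answer: 0x1B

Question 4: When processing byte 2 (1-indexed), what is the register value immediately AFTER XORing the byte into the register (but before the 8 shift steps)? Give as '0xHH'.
Register before byte 2: 0x06
Byte 2: 0x12
0x06 XOR 0x12 = 0x14

Answer: 0x14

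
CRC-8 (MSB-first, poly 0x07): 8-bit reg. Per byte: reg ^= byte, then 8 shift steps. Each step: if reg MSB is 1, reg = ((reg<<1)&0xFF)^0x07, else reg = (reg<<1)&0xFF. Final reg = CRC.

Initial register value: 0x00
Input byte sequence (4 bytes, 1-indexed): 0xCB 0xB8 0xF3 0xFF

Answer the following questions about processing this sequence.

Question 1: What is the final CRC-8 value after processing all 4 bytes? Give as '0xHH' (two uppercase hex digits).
Answer: 0x43

Derivation:
After byte 1 (0xCB): reg=0x7F
After byte 2 (0xB8): reg=0x5B
After byte 3 (0xF3): reg=0x51
After byte 4 (0xFF): reg=0x43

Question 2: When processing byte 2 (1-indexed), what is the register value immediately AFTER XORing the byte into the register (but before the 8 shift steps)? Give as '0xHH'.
Register before byte 2: 0x7F
Byte 2: 0xB8
0x7F XOR 0xB8 = 0xC7

Answer: 0xC7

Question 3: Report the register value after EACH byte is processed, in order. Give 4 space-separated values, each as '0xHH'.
0x7F 0x5B 0x51 0x43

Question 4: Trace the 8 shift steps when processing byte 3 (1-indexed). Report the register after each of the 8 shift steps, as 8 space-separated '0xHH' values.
Answer: 0x57 0xAE 0x5B 0xB6 0x6B 0xD6 0xAB 0x51

Derivation:
After byte 1 (0xCB): reg=0x7F
After byte 2 (0xB8): reg=0x5B
Register before byte 3: 0x5B
After XOR with byte 0xF3: 0xA8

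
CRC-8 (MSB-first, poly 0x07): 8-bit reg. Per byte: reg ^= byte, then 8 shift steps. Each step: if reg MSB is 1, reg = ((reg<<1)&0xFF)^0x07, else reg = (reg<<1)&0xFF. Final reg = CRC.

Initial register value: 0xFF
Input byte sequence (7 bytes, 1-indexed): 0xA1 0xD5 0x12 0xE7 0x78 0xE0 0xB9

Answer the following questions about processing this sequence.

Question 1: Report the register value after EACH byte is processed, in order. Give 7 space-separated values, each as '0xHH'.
0x9D 0xFF 0x8D 0x11 0x18 0xE6 0x9A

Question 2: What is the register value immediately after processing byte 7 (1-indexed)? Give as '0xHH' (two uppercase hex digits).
After byte 1 (0xA1): reg=0x9D
After byte 2 (0xD5): reg=0xFF
After byte 3 (0x12): reg=0x8D
After byte 4 (0xE7): reg=0x11
After byte 5 (0x78): reg=0x18
After byte 6 (0xE0): reg=0xE6
After byte 7 (0xB9): reg=0x9A

Answer: 0x9A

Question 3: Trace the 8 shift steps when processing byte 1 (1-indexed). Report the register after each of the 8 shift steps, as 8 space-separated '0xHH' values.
Answer: 0xBC 0x7F 0xFE 0xFB 0xF1 0xE5 0xCD 0x9D

Derivation:
Register before byte 1: 0xFF
After XOR with byte 0xA1: 0x5E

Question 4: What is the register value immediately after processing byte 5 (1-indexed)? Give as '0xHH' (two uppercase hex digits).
Answer: 0x18

Derivation:
After byte 1 (0xA1): reg=0x9D
After byte 2 (0xD5): reg=0xFF
After byte 3 (0x12): reg=0x8D
After byte 4 (0xE7): reg=0x11
After byte 5 (0x78): reg=0x18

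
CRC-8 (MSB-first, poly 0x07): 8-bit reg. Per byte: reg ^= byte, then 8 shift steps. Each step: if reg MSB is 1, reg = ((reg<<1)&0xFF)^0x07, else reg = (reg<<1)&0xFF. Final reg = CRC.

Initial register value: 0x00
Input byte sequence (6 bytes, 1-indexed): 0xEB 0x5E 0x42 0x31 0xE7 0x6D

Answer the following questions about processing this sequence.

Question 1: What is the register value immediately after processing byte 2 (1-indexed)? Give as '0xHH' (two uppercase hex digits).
After byte 1 (0xEB): reg=0x9F
After byte 2 (0x5E): reg=0x49

Answer: 0x49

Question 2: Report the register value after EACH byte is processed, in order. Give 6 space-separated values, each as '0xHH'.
0x9F 0x49 0x31 0x00 0xBB 0x2C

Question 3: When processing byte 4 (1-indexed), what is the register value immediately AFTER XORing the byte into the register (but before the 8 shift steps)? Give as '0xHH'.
Register before byte 4: 0x31
Byte 4: 0x31
0x31 XOR 0x31 = 0x00

Answer: 0x00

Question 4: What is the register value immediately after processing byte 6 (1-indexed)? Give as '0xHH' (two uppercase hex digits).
After byte 1 (0xEB): reg=0x9F
After byte 2 (0x5E): reg=0x49
After byte 3 (0x42): reg=0x31
After byte 4 (0x31): reg=0x00
After byte 5 (0xE7): reg=0xBB
After byte 6 (0x6D): reg=0x2C

Answer: 0x2C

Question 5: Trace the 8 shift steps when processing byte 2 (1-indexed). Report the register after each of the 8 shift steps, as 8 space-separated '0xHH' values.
Answer: 0x85 0x0D 0x1A 0x34 0x68 0xD0 0xA7 0x49

Derivation:
After byte 1 (0xEB): reg=0x9F
Register before byte 2: 0x9F
After XOR with byte 0x5E: 0xC1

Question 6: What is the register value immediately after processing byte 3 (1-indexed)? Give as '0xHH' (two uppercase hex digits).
Answer: 0x31

Derivation:
After byte 1 (0xEB): reg=0x9F
After byte 2 (0x5E): reg=0x49
After byte 3 (0x42): reg=0x31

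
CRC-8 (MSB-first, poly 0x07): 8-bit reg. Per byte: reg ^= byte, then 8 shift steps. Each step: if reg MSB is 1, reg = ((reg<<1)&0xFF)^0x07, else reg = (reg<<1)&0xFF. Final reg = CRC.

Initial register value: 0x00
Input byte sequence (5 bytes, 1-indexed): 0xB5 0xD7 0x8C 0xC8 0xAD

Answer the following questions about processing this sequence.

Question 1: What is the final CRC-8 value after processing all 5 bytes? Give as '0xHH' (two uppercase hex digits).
Answer: 0x7D

Derivation:
After byte 1 (0xB5): reg=0x02
After byte 2 (0xD7): reg=0x25
After byte 3 (0x8C): reg=0x56
After byte 4 (0xC8): reg=0xD3
After byte 5 (0xAD): reg=0x7D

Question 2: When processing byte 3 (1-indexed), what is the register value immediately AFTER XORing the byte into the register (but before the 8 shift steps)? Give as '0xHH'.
Answer: 0xA9

Derivation:
Register before byte 3: 0x25
Byte 3: 0x8C
0x25 XOR 0x8C = 0xA9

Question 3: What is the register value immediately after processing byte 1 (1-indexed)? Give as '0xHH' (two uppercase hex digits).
Answer: 0x02

Derivation:
After byte 1 (0xB5): reg=0x02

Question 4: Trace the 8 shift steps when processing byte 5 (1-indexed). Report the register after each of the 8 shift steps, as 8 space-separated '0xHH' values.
After byte 1 (0xB5): reg=0x02
After byte 2 (0xD7): reg=0x25
After byte 3 (0x8C): reg=0x56
After byte 4 (0xC8): reg=0xD3
Register before byte 5: 0xD3
After XOR with byte 0xAD: 0x7E

Answer: 0xFC 0xFF 0xF9 0xF5 0xED 0xDD 0xBD 0x7D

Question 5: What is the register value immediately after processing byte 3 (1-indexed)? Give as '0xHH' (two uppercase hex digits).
Answer: 0x56

Derivation:
After byte 1 (0xB5): reg=0x02
After byte 2 (0xD7): reg=0x25
After byte 3 (0x8C): reg=0x56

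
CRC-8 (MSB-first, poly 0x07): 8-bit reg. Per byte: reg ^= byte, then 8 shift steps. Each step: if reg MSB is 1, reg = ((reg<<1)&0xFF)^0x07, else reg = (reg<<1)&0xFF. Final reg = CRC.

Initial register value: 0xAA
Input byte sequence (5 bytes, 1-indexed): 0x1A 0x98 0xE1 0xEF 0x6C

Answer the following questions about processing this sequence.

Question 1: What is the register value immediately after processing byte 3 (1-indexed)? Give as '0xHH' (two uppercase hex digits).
Answer: 0x0A

Derivation:
After byte 1 (0x1A): reg=0x19
After byte 2 (0x98): reg=0x8E
After byte 3 (0xE1): reg=0x0A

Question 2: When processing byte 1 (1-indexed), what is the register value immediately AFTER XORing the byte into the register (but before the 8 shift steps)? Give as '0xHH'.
Answer: 0xB0

Derivation:
Register before byte 1: 0xAA
Byte 1: 0x1A
0xAA XOR 0x1A = 0xB0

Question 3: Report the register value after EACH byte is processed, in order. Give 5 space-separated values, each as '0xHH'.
0x19 0x8E 0x0A 0xB5 0x01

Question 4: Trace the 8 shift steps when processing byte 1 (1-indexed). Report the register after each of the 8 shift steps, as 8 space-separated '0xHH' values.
Register before byte 1: 0xAA
After XOR with byte 0x1A: 0xB0

Answer: 0x67 0xCE 0x9B 0x31 0x62 0xC4 0x8F 0x19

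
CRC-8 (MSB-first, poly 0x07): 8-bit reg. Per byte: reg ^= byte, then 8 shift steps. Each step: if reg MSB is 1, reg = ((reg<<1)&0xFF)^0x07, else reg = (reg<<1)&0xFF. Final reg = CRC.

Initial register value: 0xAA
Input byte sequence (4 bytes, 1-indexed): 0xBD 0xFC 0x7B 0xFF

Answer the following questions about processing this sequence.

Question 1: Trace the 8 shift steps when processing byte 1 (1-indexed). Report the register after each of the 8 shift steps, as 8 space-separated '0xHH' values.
Register before byte 1: 0xAA
After XOR with byte 0xBD: 0x17

Answer: 0x2E 0x5C 0xB8 0x77 0xEE 0xDB 0xB1 0x65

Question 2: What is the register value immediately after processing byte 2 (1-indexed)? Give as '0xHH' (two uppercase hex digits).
After byte 1 (0xBD): reg=0x65
After byte 2 (0xFC): reg=0xC6

Answer: 0xC6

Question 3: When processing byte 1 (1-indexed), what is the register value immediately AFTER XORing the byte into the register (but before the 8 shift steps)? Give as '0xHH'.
Answer: 0x17

Derivation:
Register before byte 1: 0xAA
Byte 1: 0xBD
0xAA XOR 0xBD = 0x17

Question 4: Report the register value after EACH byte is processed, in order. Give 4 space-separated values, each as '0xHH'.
0x65 0xC6 0x3A 0x55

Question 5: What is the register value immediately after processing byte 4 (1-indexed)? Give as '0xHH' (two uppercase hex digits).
Answer: 0x55

Derivation:
After byte 1 (0xBD): reg=0x65
After byte 2 (0xFC): reg=0xC6
After byte 3 (0x7B): reg=0x3A
After byte 4 (0xFF): reg=0x55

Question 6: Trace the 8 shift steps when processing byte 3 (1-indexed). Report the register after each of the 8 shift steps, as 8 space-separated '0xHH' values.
Answer: 0x7D 0xFA 0xF3 0xE1 0xC5 0x8D 0x1D 0x3A

Derivation:
After byte 1 (0xBD): reg=0x65
After byte 2 (0xFC): reg=0xC6
Register before byte 3: 0xC6
After XOR with byte 0x7B: 0xBD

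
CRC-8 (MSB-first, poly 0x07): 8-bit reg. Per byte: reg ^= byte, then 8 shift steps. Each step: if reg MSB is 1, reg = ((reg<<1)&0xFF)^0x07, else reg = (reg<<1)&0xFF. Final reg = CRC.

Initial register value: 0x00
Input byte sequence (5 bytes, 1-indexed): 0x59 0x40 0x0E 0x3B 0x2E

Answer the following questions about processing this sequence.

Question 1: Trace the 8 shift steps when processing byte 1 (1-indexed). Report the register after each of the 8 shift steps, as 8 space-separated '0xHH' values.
Register before byte 1: 0x00
After XOR with byte 0x59: 0x59

Answer: 0xB2 0x63 0xC6 0x8B 0x11 0x22 0x44 0x88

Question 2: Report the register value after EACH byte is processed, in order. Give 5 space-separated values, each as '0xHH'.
0x88 0x76 0x6F 0xAB 0x92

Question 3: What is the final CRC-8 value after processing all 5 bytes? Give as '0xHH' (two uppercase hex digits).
After byte 1 (0x59): reg=0x88
After byte 2 (0x40): reg=0x76
After byte 3 (0x0E): reg=0x6F
After byte 4 (0x3B): reg=0xAB
After byte 5 (0x2E): reg=0x92

Answer: 0x92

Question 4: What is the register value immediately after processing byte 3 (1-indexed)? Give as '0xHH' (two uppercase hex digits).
After byte 1 (0x59): reg=0x88
After byte 2 (0x40): reg=0x76
After byte 3 (0x0E): reg=0x6F

Answer: 0x6F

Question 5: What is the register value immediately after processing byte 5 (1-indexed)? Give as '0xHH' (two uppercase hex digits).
After byte 1 (0x59): reg=0x88
After byte 2 (0x40): reg=0x76
After byte 3 (0x0E): reg=0x6F
After byte 4 (0x3B): reg=0xAB
After byte 5 (0x2E): reg=0x92

Answer: 0x92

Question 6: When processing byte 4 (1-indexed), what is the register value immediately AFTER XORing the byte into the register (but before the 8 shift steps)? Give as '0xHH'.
Register before byte 4: 0x6F
Byte 4: 0x3B
0x6F XOR 0x3B = 0x54

Answer: 0x54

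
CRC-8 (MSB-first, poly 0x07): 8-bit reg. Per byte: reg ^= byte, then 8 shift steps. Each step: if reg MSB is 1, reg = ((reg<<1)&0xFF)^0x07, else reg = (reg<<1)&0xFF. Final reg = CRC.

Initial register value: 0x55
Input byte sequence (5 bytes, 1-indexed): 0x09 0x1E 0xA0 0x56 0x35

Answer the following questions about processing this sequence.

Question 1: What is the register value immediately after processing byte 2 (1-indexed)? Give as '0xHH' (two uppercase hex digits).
After byte 1 (0x09): reg=0x93
After byte 2 (0x1E): reg=0xAA

Answer: 0xAA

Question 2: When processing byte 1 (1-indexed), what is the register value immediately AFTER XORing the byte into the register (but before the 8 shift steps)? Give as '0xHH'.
Answer: 0x5C

Derivation:
Register before byte 1: 0x55
Byte 1: 0x09
0x55 XOR 0x09 = 0x5C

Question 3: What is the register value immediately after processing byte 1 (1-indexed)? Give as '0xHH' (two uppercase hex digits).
Answer: 0x93

Derivation:
After byte 1 (0x09): reg=0x93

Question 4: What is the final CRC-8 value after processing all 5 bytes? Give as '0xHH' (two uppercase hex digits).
After byte 1 (0x09): reg=0x93
After byte 2 (0x1E): reg=0xAA
After byte 3 (0xA0): reg=0x36
After byte 4 (0x56): reg=0x27
After byte 5 (0x35): reg=0x7E

Answer: 0x7E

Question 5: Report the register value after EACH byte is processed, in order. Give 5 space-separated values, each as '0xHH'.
0x93 0xAA 0x36 0x27 0x7E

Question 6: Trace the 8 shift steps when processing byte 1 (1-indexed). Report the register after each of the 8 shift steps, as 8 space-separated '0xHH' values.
Register before byte 1: 0x55
After XOR with byte 0x09: 0x5C

Answer: 0xB8 0x77 0xEE 0xDB 0xB1 0x65 0xCA 0x93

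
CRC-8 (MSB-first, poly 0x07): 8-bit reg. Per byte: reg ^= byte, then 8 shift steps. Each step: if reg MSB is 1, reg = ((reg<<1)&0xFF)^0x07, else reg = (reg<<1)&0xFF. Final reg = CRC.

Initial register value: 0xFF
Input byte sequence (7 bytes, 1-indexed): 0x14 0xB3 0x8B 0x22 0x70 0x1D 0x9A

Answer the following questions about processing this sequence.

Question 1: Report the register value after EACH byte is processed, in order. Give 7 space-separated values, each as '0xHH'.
0x9F 0xC4 0xEA 0x76 0x12 0x2D 0x0C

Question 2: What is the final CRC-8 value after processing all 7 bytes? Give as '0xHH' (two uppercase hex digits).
After byte 1 (0x14): reg=0x9F
After byte 2 (0xB3): reg=0xC4
After byte 3 (0x8B): reg=0xEA
After byte 4 (0x22): reg=0x76
After byte 5 (0x70): reg=0x12
After byte 6 (0x1D): reg=0x2D
After byte 7 (0x9A): reg=0x0C

Answer: 0x0C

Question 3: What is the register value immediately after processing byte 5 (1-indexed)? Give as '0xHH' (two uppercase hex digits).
After byte 1 (0x14): reg=0x9F
After byte 2 (0xB3): reg=0xC4
After byte 3 (0x8B): reg=0xEA
After byte 4 (0x22): reg=0x76
After byte 5 (0x70): reg=0x12

Answer: 0x12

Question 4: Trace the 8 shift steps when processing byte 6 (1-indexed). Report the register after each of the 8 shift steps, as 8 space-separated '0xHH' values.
Answer: 0x1E 0x3C 0x78 0xF0 0xE7 0xC9 0x95 0x2D

Derivation:
After byte 1 (0x14): reg=0x9F
After byte 2 (0xB3): reg=0xC4
After byte 3 (0x8B): reg=0xEA
After byte 4 (0x22): reg=0x76
After byte 5 (0x70): reg=0x12
Register before byte 6: 0x12
After XOR with byte 0x1D: 0x0F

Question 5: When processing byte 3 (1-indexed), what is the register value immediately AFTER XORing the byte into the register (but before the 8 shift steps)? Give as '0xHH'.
Register before byte 3: 0xC4
Byte 3: 0x8B
0xC4 XOR 0x8B = 0x4F

Answer: 0x4F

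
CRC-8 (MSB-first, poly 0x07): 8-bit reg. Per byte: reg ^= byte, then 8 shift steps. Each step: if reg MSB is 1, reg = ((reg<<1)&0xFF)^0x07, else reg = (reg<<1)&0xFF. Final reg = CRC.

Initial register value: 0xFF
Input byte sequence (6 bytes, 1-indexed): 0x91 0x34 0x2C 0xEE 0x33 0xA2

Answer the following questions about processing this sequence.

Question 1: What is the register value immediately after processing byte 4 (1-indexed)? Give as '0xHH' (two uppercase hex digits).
After byte 1 (0x91): reg=0x0D
After byte 2 (0x34): reg=0xAF
After byte 3 (0x2C): reg=0x80
After byte 4 (0xEE): reg=0x0D

Answer: 0x0D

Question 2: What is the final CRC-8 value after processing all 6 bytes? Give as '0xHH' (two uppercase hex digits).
Answer: 0x48

Derivation:
After byte 1 (0x91): reg=0x0D
After byte 2 (0x34): reg=0xAF
After byte 3 (0x2C): reg=0x80
After byte 4 (0xEE): reg=0x0D
After byte 5 (0x33): reg=0xBA
After byte 6 (0xA2): reg=0x48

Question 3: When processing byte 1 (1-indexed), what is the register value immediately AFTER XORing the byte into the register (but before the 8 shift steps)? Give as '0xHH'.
Answer: 0x6E

Derivation:
Register before byte 1: 0xFF
Byte 1: 0x91
0xFF XOR 0x91 = 0x6E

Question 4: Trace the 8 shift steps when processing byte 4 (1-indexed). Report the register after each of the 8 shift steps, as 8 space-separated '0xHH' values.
After byte 1 (0x91): reg=0x0D
After byte 2 (0x34): reg=0xAF
After byte 3 (0x2C): reg=0x80
Register before byte 4: 0x80
After XOR with byte 0xEE: 0x6E

Answer: 0xDC 0xBF 0x79 0xF2 0xE3 0xC1 0x85 0x0D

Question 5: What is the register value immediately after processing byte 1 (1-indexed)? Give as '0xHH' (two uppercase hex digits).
After byte 1 (0x91): reg=0x0D

Answer: 0x0D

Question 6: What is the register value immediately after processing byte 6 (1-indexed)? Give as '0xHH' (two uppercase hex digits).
Answer: 0x48

Derivation:
After byte 1 (0x91): reg=0x0D
After byte 2 (0x34): reg=0xAF
After byte 3 (0x2C): reg=0x80
After byte 4 (0xEE): reg=0x0D
After byte 5 (0x33): reg=0xBA
After byte 6 (0xA2): reg=0x48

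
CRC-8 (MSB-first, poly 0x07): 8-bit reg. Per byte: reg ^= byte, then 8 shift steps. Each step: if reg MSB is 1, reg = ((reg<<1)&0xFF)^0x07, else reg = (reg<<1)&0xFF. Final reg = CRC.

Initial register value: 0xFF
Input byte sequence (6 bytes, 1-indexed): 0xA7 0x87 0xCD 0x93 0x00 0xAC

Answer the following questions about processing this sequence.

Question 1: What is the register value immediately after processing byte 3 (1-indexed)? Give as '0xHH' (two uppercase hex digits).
After byte 1 (0xA7): reg=0x8F
After byte 2 (0x87): reg=0x38
After byte 3 (0xCD): reg=0xC5

Answer: 0xC5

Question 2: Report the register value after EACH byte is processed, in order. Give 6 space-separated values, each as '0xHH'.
0x8F 0x38 0xC5 0xA5 0x72 0x14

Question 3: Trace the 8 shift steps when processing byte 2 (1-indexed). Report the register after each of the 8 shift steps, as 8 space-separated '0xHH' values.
After byte 1 (0xA7): reg=0x8F
Register before byte 2: 0x8F
After XOR with byte 0x87: 0x08

Answer: 0x10 0x20 0x40 0x80 0x07 0x0E 0x1C 0x38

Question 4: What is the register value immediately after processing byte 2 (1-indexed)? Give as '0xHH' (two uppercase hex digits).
After byte 1 (0xA7): reg=0x8F
After byte 2 (0x87): reg=0x38

Answer: 0x38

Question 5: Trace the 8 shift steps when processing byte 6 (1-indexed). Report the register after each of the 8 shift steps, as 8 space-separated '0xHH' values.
Answer: 0xBB 0x71 0xE2 0xC3 0x81 0x05 0x0A 0x14

Derivation:
After byte 1 (0xA7): reg=0x8F
After byte 2 (0x87): reg=0x38
After byte 3 (0xCD): reg=0xC5
After byte 4 (0x93): reg=0xA5
After byte 5 (0x00): reg=0x72
Register before byte 6: 0x72
After XOR with byte 0xAC: 0xDE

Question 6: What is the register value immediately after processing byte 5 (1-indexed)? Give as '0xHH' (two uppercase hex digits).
After byte 1 (0xA7): reg=0x8F
After byte 2 (0x87): reg=0x38
After byte 3 (0xCD): reg=0xC5
After byte 4 (0x93): reg=0xA5
After byte 5 (0x00): reg=0x72

Answer: 0x72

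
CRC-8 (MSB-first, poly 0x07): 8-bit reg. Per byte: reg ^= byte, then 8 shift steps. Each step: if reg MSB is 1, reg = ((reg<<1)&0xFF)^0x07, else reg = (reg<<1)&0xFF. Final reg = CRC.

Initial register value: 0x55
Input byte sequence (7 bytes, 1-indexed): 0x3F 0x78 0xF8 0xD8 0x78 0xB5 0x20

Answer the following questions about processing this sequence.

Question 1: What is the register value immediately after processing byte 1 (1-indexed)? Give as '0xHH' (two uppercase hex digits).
After byte 1 (0x3F): reg=0x11

Answer: 0x11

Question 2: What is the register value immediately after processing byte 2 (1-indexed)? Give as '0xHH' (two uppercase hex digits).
Answer: 0x18

Derivation:
After byte 1 (0x3F): reg=0x11
After byte 2 (0x78): reg=0x18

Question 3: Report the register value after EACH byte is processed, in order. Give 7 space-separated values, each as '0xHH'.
0x11 0x18 0xAE 0x45 0xB3 0x12 0x9E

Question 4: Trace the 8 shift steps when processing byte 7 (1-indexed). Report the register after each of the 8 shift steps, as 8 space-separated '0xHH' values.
Answer: 0x64 0xC8 0x97 0x29 0x52 0xA4 0x4F 0x9E

Derivation:
After byte 1 (0x3F): reg=0x11
After byte 2 (0x78): reg=0x18
After byte 3 (0xF8): reg=0xAE
After byte 4 (0xD8): reg=0x45
After byte 5 (0x78): reg=0xB3
After byte 6 (0xB5): reg=0x12
Register before byte 7: 0x12
After XOR with byte 0x20: 0x32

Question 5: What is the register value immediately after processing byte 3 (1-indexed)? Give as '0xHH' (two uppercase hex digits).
Answer: 0xAE

Derivation:
After byte 1 (0x3F): reg=0x11
After byte 2 (0x78): reg=0x18
After byte 3 (0xF8): reg=0xAE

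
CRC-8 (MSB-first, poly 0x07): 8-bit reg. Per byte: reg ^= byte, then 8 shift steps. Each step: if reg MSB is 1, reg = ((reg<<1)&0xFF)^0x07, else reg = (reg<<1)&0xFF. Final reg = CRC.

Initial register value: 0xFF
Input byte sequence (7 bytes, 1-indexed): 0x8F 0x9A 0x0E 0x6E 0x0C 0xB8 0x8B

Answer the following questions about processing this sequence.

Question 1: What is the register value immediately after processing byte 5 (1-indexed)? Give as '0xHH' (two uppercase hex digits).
Answer: 0x7F

Derivation:
After byte 1 (0x8F): reg=0x57
After byte 2 (0x9A): reg=0x6D
After byte 3 (0x0E): reg=0x2E
After byte 4 (0x6E): reg=0xC7
After byte 5 (0x0C): reg=0x7F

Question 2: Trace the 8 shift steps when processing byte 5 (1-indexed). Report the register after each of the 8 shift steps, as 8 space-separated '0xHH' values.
Answer: 0x91 0x25 0x4A 0x94 0x2F 0x5E 0xBC 0x7F

Derivation:
After byte 1 (0x8F): reg=0x57
After byte 2 (0x9A): reg=0x6D
After byte 3 (0x0E): reg=0x2E
After byte 4 (0x6E): reg=0xC7
Register before byte 5: 0xC7
After XOR with byte 0x0C: 0xCB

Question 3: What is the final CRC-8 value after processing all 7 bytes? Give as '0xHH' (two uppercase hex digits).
Answer: 0x3E

Derivation:
After byte 1 (0x8F): reg=0x57
After byte 2 (0x9A): reg=0x6D
After byte 3 (0x0E): reg=0x2E
After byte 4 (0x6E): reg=0xC7
After byte 5 (0x0C): reg=0x7F
After byte 6 (0xB8): reg=0x5B
After byte 7 (0x8B): reg=0x3E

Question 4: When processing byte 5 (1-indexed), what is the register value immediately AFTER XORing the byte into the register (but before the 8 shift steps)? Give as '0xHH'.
Answer: 0xCB

Derivation:
Register before byte 5: 0xC7
Byte 5: 0x0C
0xC7 XOR 0x0C = 0xCB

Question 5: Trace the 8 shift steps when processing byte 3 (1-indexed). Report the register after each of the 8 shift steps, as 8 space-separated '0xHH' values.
Answer: 0xC6 0x8B 0x11 0x22 0x44 0x88 0x17 0x2E

Derivation:
After byte 1 (0x8F): reg=0x57
After byte 2 (0x9A): reg=0x6D
Register before byte 3: 0x6D
After XOR with byte 0x0E: 0x63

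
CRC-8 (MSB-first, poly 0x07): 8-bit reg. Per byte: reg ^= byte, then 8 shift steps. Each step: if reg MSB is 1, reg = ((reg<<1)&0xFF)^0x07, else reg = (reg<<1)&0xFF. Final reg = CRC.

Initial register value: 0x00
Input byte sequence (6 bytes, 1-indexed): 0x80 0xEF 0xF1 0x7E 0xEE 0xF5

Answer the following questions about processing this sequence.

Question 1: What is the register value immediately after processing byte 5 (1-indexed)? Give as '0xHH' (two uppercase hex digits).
After byte 1 (0x80): reg=0x89
After byte 2 (0xEF): reg=0x35
After byte 3 (0xF1): reg=0x52
After byte 4 (0x7E): reg=0xC4
After byte 5 (0xEE): reg=0xD6

Answer: 0xD6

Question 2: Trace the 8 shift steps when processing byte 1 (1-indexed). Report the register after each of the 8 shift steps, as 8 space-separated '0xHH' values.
Register before byte 1: 0x00
After XOR with byte 0x80: 0x80

Answer: 0x07 0x0E 0x1C 0x38 0x70 0xE0 0xC7 0x89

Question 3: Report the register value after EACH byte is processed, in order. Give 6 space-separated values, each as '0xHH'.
0x89 0x35 0x52 0xC4 0xD6 0xE9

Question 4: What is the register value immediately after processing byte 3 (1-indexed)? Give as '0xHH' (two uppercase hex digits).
Answer: 0x52

Derivation:
After byte 1 (0x80): reg=0x89
After byte 2 (0xEF): reg=0x35
After byte 3 (0xF1): reg=0x52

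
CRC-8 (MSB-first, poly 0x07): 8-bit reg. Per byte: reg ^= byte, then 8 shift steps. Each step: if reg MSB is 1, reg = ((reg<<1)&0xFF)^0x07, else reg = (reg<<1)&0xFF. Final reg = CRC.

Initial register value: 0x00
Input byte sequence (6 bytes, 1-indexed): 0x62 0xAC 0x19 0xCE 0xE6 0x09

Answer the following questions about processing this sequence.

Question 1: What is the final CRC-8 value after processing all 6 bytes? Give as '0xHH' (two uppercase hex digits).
After byte 1 (0x62): reg=0x29
After byte 2 (0xAC): reg=0x92
After byte 3 (0x19): reg=0xB8
After byte 4 (0xCE): reg=0x45
After byte 5 (0xE6): reg=0x60
After byte 6 (0x09): reg=0x18

Answer: 0x18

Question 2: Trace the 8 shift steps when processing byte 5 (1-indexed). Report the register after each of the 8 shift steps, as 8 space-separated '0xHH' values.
After byte 1 (0x62): reg=0x29
After byte 2 (0xAC): reg=0x92
After byte 3 (0x19): reg=0xB8
After byte 4 (0xCE): reg=0x45
Register before byte 5: 0x45
After XOR with byte 0xE6: 0xA3

Answer: 0x41 0x82 0x03 0x06 0x0C 0x18 0x30 0x60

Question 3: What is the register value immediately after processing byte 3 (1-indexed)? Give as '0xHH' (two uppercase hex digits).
Answer: 0xB8

Derivation:
After byte 1 (0x62): reg=0x29
After byte 2 (0xAC): reg=0x92
After byte 3 (0x19): reg=0xB8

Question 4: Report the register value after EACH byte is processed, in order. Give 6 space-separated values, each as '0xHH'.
0x29 0x92 0xB8 0x45 0x60 0x18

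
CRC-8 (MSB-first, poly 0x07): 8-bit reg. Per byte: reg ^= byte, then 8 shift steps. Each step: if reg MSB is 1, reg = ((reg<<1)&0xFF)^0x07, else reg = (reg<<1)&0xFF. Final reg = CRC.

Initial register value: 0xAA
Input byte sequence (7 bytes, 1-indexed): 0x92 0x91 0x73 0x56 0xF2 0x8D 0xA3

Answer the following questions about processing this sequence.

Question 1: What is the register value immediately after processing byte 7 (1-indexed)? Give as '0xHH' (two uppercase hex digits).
Answer: 0xF6

Derivation:
After byte 1 (0x92): reg=0xA8
After byte 2 (0x91): reg=0xAF
After byte 3 (0x73): reg=0x1A
After byte 4 (0x56): reg=0xE3
After byte 5 (0xF2): reg=0x77
After byte 6 (0x8D): reg=0xE8
After byte 7 (0xA3): reg=0xF6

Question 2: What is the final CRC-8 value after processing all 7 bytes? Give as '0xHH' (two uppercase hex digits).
After byte 1 (0x92): reg=0xA8
After byte 2 (0x91): reg=0xAF
After byte 3 (0x73): reg=0x1A
After byte 4 (0x56): reg=0xE3
After byte 5 (0xF2): reg=0x77
After byte 6 (0x8D): reg=0xE8
After byte 7 (0xA3): reg=0xF6

Answer: 0xF6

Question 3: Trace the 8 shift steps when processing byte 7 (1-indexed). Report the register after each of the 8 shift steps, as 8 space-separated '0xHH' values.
After byte 1 (0x92): reg=0xA8
After byte 2 (0x91): reg=0xAF
After byte 3 (0x73): reg=0x1A
After byte 4 (0x56): reg=0xE3
After byte 5 (0xF2): reg=0x77
After byte 6 (0x8D): reg=0xE8
Register before byte 7: 0xE8
After XOR with byte 0xA3: 0x4B

Answer: 0x96 0x2B 0x56 0xAC 0x5F 0xBE 0x7B 0xF6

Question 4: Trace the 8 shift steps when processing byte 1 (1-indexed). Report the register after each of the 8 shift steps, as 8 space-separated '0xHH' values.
Answer: 0x70 0xE0 0xC7 0x89 0x15 0x2A 0x54 0xA8

Derivation:
Register before byte 1: 0xAA
After XOR with byte 0x92: 0x38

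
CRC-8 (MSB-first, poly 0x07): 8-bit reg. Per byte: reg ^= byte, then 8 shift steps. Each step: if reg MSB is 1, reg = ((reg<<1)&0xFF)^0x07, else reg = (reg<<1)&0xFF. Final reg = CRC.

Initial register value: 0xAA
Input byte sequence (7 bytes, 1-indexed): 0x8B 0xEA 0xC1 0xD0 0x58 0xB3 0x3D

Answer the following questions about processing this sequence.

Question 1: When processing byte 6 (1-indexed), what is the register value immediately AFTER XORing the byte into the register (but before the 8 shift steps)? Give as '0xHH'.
Register before byte 6: 0x2D
Byte 6: 0xB3
0x2D XOR 0xB3 = 0x9E

Answer: 0x9E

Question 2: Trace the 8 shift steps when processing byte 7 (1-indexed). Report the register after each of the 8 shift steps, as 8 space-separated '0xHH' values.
Answer: 0xDB 0xB1 0x65 0xCA 0x93 0x21 0x42 0x84

Derivation:
After byte 1 (0x8B): reg=0xE7
After byte 2 (0xEA): reg=0x23
After byte 3 (0xC1): reg=0xA0
After byte 4 (0xD0): reg=0x57
After byte 5 (0x58): reg=0x2D
After byte 6 (0xB3): reg=0xD3
Register before byte 7: 0xD3
After XOR with byte 0x3D: 0xEE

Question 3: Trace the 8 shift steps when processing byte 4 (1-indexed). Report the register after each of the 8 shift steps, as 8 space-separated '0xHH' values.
Answer: 0xE0 0xC7 0x89 0x15 0x2A 0x54 0xA8 0x57

Derivation:
After byte 1 (0x8B): reg=0xE7
After byte 2 (0xEA): reg=0x23
After byte 3 (0xC1): reg=0xA0
Register before byte 4: 0xA0
After XOR with byte 0xD0: 0x70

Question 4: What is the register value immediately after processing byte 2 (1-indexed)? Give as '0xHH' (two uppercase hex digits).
Answer: 0x23

Derivation:
After byte 1 (0x8B): reg=0xE7
After byte 2 (0xEA): reg=0x23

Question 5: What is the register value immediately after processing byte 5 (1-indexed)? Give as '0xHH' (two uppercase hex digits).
After byte 1 (0x8B): reg=0xE7
After byte 2 (0xEA): reg=0x23
After byte 3 (0xC1): reg=0xA0
After byte 4 (0xD0): reg=0x57
After byte 5 (0x58): reg=0x2D

Answer: 0x2D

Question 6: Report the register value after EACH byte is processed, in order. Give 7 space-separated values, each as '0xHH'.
0xE7 0x23 0xA0 0x57 0x2D 0xD3 0x84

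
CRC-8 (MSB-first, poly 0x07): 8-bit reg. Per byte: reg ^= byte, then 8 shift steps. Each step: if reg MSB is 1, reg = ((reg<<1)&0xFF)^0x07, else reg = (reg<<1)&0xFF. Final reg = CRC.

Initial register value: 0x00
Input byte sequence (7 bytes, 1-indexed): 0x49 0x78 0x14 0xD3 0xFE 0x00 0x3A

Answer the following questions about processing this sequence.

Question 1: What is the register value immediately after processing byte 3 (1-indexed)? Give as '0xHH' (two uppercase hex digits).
After byte 1 (0x49): reg=0xF8
After byte 2 (0x78): reg=0x89
After byte 3 (0x14): reg=0xDA

Answer: 0xDA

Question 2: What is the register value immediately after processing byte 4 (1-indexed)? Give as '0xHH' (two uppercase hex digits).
Answer: 0x3F

Derivation:
After byte 1 (0x49): reg=0xF8
After byte 2 (0x78): reg=0x89
After byte 3 (0x14): reg=0xDA
After byte 4 (0xD3): reg=0x3F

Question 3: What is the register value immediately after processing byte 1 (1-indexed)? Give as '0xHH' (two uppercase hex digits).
Answer: 0xF8

Derivation:
After byte 1 (0x49): reg=0xF8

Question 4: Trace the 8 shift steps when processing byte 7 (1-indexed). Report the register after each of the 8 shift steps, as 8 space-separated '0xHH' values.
After byte 1 (0x49): reg=0xF8
After byte 2 (0x78): reg=0x89
After byte 3 (0x14): reg=0xDA
After byte 4 (0xD3): reg=0x3F
After byte 5 (0xFE): reg=0x49
After byte 6 (0x00): reg=0xF8
Register before byte 7: 0xF8
After XOR with byte 0x3A: 0xC2

Answer: 0x83 0x01 0x02 0x04 0x08 0x10 0x20 0x40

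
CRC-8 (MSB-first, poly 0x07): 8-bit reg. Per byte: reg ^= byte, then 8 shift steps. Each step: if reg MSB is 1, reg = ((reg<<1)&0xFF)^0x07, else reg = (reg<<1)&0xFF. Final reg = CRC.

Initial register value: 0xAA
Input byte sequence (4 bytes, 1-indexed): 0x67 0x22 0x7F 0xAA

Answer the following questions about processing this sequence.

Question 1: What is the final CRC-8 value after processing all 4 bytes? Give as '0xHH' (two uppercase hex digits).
Answer: 0xFF

Derivation:
After byte 1 (0x67): reg=0x6D
After byte 2 (0x22): reg=0xEA
After byte 3 (0x7F): reg=0xE2
After byte 4 (0xAA): reg=0xFF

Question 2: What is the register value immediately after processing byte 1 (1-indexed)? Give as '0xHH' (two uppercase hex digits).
After byte 1 (0x67): reg=0x6D

Answer: 0x6D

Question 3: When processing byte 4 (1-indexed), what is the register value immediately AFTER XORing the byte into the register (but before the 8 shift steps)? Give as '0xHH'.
Register before byte 4: 0xE2
Byte 4: 0xAA
0xE2 XOR 0xAA = 0x48

Answer: 0x48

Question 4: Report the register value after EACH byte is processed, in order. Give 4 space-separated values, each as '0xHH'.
0x6D 0xEA 0xE2 0xFF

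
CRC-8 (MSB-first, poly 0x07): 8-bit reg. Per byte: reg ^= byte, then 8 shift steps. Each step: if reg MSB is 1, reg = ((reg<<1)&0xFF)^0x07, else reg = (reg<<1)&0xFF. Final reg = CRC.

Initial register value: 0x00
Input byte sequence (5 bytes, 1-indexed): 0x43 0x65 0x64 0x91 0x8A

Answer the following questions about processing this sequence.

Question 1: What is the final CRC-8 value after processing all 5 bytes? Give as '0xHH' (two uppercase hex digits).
After byte 1 (0x43): reg=0xCE
After byte 2 (0x65): reg=0x58
After byte 3 (0x64): reg=0xB4
After byte 4 (0x91): reg=0xFB
After byte 5 (0x8A): reg=0x50

Answer: 0x50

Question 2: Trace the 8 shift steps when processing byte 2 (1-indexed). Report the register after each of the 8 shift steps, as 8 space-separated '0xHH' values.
Answer: 0x51 0xA2 0x43 0x86 0x0B 0x16 0x2C 0x58

Derivation:
After byte 1 (0x43): reg=0xCE
Register before byte 2: 0xCE
After XOR with byte 0x65: 0xAB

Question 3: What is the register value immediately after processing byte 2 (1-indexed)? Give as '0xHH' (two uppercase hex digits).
Answer: 0x58

Derivation:
After byte 1 (0x43): reg=0xCE
After byte 2 (0x65): reg=0x58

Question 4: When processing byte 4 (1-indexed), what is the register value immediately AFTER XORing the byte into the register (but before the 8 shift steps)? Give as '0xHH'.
Answer: 0x25

Derivation:
Register before byte 4: 0xB4
Byte 4: 0x91
0xB4 XOR 0x91 = 0x25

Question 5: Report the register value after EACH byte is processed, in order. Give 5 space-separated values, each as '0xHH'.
0xCE 0x58 0xB4 0xFB 0x50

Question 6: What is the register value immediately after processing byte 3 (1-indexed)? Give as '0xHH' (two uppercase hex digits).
After byte 1 (0x43): reg=0xCE
After byte 2 (0x65): reg=0x58
After byte 3 (0x64): reg=0xB4

Answer: 0xB4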